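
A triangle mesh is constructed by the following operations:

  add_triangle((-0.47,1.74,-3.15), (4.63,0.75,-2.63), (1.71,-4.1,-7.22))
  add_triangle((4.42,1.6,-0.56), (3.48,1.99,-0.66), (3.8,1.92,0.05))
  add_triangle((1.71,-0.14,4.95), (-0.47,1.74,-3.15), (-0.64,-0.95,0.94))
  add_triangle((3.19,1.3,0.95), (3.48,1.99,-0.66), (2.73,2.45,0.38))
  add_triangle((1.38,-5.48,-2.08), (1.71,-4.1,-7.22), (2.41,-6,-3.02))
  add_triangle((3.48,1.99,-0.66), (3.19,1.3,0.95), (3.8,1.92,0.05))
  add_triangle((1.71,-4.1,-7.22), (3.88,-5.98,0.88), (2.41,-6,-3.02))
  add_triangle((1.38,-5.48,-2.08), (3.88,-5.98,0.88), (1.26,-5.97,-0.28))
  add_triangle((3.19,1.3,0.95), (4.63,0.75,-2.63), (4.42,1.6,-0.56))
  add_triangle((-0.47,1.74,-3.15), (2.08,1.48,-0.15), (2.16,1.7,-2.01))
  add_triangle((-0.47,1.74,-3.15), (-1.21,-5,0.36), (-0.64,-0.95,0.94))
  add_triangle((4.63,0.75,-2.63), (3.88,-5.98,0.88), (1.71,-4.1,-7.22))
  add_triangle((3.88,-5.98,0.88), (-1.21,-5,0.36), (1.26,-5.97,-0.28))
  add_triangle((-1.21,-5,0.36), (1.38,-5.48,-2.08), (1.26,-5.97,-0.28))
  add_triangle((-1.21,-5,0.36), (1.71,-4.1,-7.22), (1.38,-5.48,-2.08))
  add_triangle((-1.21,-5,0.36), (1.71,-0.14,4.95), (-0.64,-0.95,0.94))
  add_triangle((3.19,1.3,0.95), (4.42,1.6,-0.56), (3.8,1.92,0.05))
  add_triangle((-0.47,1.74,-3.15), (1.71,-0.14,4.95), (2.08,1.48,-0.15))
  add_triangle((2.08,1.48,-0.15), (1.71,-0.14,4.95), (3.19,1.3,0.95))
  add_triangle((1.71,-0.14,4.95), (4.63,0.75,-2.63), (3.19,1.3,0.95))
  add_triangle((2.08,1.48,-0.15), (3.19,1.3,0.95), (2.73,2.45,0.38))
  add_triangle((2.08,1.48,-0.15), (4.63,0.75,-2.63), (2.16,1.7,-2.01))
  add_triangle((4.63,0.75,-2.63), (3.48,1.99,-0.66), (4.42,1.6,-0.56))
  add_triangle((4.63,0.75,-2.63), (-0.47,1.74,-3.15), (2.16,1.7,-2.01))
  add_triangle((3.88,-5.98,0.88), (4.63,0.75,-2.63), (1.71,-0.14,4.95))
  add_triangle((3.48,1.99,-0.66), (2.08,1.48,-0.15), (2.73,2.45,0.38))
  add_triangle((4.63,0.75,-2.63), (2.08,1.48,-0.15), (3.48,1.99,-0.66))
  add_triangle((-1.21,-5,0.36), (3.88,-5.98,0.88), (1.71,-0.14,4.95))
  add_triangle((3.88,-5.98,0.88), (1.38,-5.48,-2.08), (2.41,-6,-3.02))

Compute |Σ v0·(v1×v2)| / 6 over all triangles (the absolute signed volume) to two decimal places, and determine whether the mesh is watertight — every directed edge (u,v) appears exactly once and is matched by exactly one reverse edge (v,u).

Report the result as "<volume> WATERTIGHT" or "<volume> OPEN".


Per-triangle v0·(v1×v2)/6:
  t1: +20.2983
  t2: +0.3738
  t3: +0.8430
  t4: +1.0746
  t5: +4.1912
  t6: -0.0061
  t7: +7.8669
  t8: +5.0065
  t9: +0.7051
  t10: +1.1534
  t11: +1.6809
  t12: +42.2818
  t13: +4.1642
  t14: +3.9768
  t15: +11.3755
  t16: +2.9549
  t17: +0.4862
  t18: +2.1509
  t19: +1.1506
  t20: +4.4677
  t21: -0.4016
  t22: +1.7654
  t23: +1.2487
  t24: +2.4625
  t25: +29.2039
  t26: +0.0253
  t27: +0.0262
  t28: +21.2766
  t29: +4.1967
Σ = +176.0000 → |volume| = 176.00

Directed edges: 87 total; 3 unmatched, e.g. (1.71,-4.1,-7.22)→(-0.47,1.74,-3.15) → open.

176.00 OPEN


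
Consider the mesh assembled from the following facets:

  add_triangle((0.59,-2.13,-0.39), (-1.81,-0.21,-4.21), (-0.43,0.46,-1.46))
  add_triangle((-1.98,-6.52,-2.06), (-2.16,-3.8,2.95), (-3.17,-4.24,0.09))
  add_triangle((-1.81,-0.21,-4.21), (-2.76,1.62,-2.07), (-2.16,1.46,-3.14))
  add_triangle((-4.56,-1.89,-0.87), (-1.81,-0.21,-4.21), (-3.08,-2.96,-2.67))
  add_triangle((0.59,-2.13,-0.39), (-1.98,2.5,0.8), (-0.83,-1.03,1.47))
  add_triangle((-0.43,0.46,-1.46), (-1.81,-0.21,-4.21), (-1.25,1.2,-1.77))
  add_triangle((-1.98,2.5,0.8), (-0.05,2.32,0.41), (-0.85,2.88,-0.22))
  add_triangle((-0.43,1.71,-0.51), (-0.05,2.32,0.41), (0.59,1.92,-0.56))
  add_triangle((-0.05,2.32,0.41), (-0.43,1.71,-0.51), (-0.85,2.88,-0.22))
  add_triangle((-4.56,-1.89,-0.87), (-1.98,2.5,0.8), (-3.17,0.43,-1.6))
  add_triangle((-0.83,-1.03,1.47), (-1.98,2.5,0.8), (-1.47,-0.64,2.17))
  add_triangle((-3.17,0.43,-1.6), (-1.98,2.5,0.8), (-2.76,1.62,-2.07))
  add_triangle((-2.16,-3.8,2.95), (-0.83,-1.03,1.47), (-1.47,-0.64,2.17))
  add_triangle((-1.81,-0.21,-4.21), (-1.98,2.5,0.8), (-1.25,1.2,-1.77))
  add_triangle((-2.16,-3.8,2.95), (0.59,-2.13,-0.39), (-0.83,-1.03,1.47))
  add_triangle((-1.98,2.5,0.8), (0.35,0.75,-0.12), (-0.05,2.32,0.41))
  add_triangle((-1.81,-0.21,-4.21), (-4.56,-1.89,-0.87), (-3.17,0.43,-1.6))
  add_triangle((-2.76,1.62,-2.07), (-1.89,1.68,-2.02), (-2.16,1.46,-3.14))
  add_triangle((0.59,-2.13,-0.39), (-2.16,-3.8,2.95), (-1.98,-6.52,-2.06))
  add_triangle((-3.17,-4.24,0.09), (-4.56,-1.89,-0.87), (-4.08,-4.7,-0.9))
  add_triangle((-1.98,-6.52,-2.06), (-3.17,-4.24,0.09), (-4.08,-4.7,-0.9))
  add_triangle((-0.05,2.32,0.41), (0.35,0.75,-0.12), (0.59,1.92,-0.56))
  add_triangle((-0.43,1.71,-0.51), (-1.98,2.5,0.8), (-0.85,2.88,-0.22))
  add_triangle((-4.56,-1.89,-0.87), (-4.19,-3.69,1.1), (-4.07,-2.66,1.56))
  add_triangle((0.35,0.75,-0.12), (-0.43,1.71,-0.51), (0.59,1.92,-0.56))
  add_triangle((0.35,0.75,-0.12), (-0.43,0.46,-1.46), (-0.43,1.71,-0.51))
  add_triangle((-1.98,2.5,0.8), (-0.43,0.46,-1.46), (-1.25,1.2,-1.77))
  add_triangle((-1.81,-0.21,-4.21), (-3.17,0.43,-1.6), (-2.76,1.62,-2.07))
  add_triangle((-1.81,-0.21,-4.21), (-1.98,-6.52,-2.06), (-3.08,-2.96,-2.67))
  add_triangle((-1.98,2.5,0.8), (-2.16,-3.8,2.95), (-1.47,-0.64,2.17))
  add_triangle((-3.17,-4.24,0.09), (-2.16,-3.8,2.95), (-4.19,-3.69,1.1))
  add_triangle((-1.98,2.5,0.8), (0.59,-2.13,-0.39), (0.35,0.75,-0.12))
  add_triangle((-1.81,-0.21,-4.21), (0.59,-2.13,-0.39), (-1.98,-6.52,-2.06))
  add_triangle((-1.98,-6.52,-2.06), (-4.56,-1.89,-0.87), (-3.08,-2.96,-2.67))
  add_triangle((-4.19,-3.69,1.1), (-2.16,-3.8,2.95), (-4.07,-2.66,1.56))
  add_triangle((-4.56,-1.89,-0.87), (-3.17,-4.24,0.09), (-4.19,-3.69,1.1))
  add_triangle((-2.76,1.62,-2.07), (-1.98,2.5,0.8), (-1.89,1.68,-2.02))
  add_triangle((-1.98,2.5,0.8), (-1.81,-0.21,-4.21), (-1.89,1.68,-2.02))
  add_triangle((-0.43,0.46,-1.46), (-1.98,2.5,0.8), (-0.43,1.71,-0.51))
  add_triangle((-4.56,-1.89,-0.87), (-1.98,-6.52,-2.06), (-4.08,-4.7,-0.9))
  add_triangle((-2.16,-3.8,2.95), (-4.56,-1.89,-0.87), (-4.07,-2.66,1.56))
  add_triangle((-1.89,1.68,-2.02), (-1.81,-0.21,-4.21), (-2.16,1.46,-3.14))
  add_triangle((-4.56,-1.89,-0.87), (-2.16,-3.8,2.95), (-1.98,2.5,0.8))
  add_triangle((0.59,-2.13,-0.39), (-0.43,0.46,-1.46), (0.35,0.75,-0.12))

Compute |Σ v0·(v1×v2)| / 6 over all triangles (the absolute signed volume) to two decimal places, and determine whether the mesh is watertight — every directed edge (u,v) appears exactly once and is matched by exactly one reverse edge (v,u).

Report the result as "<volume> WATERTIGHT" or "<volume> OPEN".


Per-triangle v0·(v1×v2)/6:
  t1: +0.5760
  t2: +6.9273
  t3: +1.1418
  t4: +5.7994
  t5: -0.6226
  t6: +0.3615
  t7: +0.6520
  t8: +0.3350
  t9: +0.1366
  t10: +4.0725
  t11: -0.1461
  t12: +1.9822
  t13: +0.2106
  t14: +1.2566
  t15: +0.4481
  t16: -0.1374
  t17: +4.7135
  t18: +0.3457
  t19: +5.8879
  t20: +1.8592
  t21: +2.9245
  t22: +0.0657
  t23: +0.1907
  t24: +2.0640
  t25: -0.0298
  t26: +0.1938
  t27: +0.1417
  t28: +2.3323
  t29: +6.5291
  t30: +1.6838
  t31: +3.3937
  t32: -0.0498
  t33: +5.0322
  t34: +6.8675
  t35: +2.1895
  t36: +3.1925
  t37: +0.9706
  t38: -1.1404
  t39: +0.6479
  t40: +3.3203
  t41: -2.6716
  t42: -0.1466
  t43: +11.0850
  t44: +0.3334
Σ = +84.9199 → |volume| = 84.92

Directed edges: 132 total, each appears once with its reverse present → watertight.

84.92 WATERTIGHT


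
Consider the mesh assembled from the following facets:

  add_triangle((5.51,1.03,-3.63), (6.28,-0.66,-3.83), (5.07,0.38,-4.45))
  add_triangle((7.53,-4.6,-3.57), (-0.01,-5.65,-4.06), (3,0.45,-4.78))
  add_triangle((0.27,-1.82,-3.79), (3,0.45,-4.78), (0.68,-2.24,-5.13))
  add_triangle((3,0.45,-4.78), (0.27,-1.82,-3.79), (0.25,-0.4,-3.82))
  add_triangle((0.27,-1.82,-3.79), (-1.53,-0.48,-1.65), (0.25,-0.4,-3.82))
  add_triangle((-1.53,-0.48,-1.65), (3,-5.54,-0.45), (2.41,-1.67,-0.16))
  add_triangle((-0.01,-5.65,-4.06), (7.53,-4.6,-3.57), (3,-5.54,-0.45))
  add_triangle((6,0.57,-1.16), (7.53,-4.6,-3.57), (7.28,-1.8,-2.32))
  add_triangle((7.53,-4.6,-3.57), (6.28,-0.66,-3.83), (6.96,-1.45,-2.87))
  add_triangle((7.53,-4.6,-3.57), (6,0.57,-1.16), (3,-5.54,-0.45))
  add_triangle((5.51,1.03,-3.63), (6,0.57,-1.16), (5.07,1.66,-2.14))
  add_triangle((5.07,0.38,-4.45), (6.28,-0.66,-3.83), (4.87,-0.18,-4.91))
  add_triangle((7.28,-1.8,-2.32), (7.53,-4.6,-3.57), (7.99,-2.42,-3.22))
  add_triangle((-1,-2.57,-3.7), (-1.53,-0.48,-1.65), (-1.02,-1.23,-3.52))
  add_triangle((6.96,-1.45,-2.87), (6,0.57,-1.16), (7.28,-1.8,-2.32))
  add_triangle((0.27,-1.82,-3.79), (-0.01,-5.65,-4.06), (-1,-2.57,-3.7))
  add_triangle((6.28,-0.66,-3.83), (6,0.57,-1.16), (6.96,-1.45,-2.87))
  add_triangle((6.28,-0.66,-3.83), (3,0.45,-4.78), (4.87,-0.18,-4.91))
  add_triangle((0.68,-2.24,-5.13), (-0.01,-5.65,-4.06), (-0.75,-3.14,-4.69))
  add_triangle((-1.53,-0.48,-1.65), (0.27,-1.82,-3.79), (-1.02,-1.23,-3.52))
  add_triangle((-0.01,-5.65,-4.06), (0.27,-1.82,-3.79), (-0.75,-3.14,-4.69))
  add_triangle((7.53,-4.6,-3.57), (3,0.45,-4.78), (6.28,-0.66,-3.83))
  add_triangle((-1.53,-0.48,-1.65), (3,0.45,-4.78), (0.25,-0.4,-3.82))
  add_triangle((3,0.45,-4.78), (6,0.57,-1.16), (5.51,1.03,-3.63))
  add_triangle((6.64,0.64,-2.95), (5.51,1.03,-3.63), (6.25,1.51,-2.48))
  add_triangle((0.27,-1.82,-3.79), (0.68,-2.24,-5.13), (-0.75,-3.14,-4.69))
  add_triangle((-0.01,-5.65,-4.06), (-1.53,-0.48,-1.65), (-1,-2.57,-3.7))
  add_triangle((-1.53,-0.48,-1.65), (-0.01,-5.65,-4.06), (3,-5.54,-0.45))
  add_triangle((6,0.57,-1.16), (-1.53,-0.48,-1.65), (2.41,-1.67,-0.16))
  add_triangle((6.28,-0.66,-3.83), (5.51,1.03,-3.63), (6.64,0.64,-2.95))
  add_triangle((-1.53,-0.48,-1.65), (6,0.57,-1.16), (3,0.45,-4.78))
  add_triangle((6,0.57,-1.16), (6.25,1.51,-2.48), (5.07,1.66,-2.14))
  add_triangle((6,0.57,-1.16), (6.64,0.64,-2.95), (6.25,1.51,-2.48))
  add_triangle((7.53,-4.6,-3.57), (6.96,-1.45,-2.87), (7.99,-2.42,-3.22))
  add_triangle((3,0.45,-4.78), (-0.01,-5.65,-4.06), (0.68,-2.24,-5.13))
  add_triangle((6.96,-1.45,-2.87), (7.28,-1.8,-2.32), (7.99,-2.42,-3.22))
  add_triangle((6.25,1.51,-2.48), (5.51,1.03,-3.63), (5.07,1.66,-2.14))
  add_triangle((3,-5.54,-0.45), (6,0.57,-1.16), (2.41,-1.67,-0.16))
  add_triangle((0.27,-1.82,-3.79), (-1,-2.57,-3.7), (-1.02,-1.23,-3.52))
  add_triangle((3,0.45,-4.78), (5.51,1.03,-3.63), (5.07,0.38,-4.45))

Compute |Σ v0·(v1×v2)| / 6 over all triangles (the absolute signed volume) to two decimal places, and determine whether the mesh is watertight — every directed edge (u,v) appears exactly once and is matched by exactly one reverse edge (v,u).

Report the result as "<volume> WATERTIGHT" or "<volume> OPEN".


Per-triangle v0·(v1×v2)/6:
  t1: +2.0294
  t2: +35.4787
  t3: +0.1700
  t4: +2.4480
  t5: +1.4884
  t6: -2.2799
  t7: +25.8139
  t8: -0.4173
  t9: +4.7112
  t10: +13.0062
  t11: -2.4347
  t12: +1.3819
  t13: +1.6073
  t14: +0.7840
  t15: +1.8717
  t16: +2.8036
  t17: +3.6071
  t18: -0.5292
  t19: +4.0353
  t20: -0.2284
  t21: -2.3662
  t22: +10.9424
  t23: +0.4656
  t24: -1.7043
  t25: +1.3511
  t26: +0.0234
  t27: +1.4452
  t28: +1.3855
  t29: -3.7974
  t30: +2.2293
  t31: -1.7266
  t32: +0.4358
  t33: +1.5150
  t34: +0.6702
  t35: +6.6555
  t36: +0.5730
  t37: +0.6945
  t38: +1.5352
  t39: +1.0041
  t40: +1.3488
Σ = +118.0275 → |volume| = 118.03

Directed edges: 120 total; 6 unmatched, e.g. (4.87,-0.18,-4.91)→(5.07,0.38,-4.45) → open.

118.03 OPEN


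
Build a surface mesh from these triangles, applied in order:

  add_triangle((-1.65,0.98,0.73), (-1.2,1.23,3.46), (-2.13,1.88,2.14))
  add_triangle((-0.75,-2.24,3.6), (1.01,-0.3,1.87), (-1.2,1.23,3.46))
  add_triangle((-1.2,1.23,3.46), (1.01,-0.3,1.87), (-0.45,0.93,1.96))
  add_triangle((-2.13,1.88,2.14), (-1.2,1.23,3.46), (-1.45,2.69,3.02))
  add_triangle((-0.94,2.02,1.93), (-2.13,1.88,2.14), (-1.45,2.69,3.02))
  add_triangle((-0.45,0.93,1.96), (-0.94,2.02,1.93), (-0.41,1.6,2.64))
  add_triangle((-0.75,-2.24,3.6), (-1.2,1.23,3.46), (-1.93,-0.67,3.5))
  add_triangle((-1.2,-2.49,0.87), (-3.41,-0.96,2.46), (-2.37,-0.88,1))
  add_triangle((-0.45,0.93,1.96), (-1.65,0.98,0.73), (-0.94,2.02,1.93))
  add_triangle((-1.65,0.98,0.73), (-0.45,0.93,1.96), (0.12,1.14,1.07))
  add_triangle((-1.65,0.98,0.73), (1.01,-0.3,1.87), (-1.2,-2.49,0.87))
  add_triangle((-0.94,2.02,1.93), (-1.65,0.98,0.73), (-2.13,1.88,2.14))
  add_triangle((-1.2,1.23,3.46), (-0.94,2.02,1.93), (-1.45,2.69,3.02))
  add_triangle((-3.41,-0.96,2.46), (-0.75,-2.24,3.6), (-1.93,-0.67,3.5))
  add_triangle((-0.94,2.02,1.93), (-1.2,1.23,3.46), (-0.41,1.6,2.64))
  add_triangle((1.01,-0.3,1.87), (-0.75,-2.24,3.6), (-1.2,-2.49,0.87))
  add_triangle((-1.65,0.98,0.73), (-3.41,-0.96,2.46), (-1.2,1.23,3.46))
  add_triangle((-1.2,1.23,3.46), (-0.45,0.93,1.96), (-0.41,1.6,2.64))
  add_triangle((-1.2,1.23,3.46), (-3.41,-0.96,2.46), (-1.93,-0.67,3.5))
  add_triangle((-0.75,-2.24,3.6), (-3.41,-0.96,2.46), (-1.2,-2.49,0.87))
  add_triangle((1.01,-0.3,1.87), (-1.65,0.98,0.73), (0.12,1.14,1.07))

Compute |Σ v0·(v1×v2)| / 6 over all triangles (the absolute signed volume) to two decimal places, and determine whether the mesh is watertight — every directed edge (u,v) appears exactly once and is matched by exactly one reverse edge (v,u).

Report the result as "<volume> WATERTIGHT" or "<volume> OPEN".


17.37 OPEN

Per-triangle v0·(v1×v2)/6:
  t1: +0.3249
  t2: +3.0891
  t3: +0.3509
  t4: +1.0338
  t5: +0.1672
  t6: -0.1271
  t7: +2.0039
  t8: +0.8686
  t9: -0.4319
  t10: +0.3819
  t11: -2.0685
  t12: +0.2254
  t13: +0.0574
  t14: +2.2101
  t15: +0.4922
  t16: +1.1085
  t17: +2.5400
  t18: +0.0196
  t19: +2.0648
  t20: +3.7366
  t21: -0.6791
Σ = +17.3682 → |volume| = 17.37

Directed edges: 63 total; 7 unmatched, e.g. (1.01,-0.3,1.87)→(-0.45,0.93,1.96) → open.


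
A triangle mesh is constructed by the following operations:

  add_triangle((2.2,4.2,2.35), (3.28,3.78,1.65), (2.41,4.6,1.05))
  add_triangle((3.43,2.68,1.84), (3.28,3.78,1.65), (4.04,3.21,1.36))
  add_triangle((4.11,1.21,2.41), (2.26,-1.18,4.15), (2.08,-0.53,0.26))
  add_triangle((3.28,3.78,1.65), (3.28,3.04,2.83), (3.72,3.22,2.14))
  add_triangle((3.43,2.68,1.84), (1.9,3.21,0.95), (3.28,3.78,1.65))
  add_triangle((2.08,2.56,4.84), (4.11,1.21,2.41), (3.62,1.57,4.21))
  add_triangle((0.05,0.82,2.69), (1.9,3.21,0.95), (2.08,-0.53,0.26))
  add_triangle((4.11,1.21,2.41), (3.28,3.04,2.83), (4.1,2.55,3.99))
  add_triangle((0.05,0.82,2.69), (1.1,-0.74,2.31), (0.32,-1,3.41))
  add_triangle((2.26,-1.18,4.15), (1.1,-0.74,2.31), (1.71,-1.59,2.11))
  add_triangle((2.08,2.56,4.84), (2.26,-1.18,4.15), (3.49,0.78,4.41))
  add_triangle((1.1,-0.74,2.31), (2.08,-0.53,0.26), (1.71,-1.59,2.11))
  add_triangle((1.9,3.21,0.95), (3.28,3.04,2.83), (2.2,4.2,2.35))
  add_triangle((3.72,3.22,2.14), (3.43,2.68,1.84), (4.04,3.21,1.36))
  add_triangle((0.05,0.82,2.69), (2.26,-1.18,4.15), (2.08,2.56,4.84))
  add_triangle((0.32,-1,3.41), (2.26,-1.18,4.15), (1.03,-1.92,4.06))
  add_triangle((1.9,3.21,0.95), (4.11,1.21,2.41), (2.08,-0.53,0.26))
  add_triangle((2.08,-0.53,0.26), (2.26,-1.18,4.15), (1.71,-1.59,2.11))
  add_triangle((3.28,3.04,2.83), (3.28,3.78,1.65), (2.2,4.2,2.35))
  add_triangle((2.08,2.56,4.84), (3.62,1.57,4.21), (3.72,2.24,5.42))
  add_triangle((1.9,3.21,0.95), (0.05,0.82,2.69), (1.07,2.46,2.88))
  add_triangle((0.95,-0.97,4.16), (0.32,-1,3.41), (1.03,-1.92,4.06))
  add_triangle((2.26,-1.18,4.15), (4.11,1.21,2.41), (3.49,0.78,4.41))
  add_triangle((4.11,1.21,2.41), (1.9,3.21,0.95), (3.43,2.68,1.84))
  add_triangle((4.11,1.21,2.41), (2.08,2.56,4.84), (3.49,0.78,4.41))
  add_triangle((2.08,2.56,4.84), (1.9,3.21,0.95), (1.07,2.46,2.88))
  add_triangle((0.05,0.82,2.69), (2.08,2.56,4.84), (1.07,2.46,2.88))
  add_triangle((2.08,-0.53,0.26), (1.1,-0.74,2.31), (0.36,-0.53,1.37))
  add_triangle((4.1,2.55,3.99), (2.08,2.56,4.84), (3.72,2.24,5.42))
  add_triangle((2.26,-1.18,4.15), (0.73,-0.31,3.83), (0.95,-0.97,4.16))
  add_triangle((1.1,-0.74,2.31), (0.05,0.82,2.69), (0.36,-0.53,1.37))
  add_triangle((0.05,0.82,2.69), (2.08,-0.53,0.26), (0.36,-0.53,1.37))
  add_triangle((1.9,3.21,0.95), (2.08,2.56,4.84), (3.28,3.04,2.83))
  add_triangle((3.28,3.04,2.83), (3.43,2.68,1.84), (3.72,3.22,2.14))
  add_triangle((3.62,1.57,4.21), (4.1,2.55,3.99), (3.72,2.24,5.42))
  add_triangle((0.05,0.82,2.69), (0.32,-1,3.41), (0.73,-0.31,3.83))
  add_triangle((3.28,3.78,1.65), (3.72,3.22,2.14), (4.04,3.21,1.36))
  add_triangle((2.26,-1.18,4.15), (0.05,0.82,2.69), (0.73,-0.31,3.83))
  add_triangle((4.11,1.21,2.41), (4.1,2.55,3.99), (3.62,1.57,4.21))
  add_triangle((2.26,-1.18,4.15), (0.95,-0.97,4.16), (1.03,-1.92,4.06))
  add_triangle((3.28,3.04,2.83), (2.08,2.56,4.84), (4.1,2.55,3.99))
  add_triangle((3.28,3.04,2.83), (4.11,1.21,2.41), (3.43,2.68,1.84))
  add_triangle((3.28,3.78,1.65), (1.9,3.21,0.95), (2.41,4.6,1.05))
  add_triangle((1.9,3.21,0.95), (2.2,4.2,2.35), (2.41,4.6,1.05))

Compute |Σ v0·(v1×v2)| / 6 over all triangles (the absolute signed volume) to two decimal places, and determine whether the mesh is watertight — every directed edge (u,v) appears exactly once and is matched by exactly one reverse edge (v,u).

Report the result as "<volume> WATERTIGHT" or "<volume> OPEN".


31.26 OPEN

Per-triangle v0·(v1×v2)/6:
  t1: +1.3865
  t2: -0.5584
  t3: +3.4235
  t4: +0.5797
  t5: -0.0599
  t6: -1.5342
  t7: -3.2312
  t8: +1.4193
  t9: -0.8004
  t10: +0.1405
  t11: +3.7451
  t12: -0.5671
  t13: -1.1722
  t14: +0.1490
  t15: +3.2429
  t16: -0.7891
  t17: +1.8709
  t18: +1.1504
  t19: +1.5768
  t20: -0.1787
  t21: -0.0043
  t22: +0.3242
  t23: +2.5088
  t24: -0.1232
  t25: +3.7670
  t26: +1.4934
  t27: +0.9173
  t28: +0.1189
  t29: +1.6992
  t30: +0.5092
  t31: +0.2325
  t32: -0.7903
  t33: +2.6506
  t34: +0.1524
  t35: +0.8035
  t36: +0.4324
  t37: +0.6045
  t38: +0.7238
  t39: +1.3724
  t40: +0.8704
  t41: +2.2374
  t42: +1.2807
  t43: -0.0848
  t44: -0.2329
Σ = +31.2565 → |volume| = 31.26

Directed edges: 132 total; 6 unmatched, e.g. (1.1,-0.74,2.31)→(0.32,-1,3.41) → open.


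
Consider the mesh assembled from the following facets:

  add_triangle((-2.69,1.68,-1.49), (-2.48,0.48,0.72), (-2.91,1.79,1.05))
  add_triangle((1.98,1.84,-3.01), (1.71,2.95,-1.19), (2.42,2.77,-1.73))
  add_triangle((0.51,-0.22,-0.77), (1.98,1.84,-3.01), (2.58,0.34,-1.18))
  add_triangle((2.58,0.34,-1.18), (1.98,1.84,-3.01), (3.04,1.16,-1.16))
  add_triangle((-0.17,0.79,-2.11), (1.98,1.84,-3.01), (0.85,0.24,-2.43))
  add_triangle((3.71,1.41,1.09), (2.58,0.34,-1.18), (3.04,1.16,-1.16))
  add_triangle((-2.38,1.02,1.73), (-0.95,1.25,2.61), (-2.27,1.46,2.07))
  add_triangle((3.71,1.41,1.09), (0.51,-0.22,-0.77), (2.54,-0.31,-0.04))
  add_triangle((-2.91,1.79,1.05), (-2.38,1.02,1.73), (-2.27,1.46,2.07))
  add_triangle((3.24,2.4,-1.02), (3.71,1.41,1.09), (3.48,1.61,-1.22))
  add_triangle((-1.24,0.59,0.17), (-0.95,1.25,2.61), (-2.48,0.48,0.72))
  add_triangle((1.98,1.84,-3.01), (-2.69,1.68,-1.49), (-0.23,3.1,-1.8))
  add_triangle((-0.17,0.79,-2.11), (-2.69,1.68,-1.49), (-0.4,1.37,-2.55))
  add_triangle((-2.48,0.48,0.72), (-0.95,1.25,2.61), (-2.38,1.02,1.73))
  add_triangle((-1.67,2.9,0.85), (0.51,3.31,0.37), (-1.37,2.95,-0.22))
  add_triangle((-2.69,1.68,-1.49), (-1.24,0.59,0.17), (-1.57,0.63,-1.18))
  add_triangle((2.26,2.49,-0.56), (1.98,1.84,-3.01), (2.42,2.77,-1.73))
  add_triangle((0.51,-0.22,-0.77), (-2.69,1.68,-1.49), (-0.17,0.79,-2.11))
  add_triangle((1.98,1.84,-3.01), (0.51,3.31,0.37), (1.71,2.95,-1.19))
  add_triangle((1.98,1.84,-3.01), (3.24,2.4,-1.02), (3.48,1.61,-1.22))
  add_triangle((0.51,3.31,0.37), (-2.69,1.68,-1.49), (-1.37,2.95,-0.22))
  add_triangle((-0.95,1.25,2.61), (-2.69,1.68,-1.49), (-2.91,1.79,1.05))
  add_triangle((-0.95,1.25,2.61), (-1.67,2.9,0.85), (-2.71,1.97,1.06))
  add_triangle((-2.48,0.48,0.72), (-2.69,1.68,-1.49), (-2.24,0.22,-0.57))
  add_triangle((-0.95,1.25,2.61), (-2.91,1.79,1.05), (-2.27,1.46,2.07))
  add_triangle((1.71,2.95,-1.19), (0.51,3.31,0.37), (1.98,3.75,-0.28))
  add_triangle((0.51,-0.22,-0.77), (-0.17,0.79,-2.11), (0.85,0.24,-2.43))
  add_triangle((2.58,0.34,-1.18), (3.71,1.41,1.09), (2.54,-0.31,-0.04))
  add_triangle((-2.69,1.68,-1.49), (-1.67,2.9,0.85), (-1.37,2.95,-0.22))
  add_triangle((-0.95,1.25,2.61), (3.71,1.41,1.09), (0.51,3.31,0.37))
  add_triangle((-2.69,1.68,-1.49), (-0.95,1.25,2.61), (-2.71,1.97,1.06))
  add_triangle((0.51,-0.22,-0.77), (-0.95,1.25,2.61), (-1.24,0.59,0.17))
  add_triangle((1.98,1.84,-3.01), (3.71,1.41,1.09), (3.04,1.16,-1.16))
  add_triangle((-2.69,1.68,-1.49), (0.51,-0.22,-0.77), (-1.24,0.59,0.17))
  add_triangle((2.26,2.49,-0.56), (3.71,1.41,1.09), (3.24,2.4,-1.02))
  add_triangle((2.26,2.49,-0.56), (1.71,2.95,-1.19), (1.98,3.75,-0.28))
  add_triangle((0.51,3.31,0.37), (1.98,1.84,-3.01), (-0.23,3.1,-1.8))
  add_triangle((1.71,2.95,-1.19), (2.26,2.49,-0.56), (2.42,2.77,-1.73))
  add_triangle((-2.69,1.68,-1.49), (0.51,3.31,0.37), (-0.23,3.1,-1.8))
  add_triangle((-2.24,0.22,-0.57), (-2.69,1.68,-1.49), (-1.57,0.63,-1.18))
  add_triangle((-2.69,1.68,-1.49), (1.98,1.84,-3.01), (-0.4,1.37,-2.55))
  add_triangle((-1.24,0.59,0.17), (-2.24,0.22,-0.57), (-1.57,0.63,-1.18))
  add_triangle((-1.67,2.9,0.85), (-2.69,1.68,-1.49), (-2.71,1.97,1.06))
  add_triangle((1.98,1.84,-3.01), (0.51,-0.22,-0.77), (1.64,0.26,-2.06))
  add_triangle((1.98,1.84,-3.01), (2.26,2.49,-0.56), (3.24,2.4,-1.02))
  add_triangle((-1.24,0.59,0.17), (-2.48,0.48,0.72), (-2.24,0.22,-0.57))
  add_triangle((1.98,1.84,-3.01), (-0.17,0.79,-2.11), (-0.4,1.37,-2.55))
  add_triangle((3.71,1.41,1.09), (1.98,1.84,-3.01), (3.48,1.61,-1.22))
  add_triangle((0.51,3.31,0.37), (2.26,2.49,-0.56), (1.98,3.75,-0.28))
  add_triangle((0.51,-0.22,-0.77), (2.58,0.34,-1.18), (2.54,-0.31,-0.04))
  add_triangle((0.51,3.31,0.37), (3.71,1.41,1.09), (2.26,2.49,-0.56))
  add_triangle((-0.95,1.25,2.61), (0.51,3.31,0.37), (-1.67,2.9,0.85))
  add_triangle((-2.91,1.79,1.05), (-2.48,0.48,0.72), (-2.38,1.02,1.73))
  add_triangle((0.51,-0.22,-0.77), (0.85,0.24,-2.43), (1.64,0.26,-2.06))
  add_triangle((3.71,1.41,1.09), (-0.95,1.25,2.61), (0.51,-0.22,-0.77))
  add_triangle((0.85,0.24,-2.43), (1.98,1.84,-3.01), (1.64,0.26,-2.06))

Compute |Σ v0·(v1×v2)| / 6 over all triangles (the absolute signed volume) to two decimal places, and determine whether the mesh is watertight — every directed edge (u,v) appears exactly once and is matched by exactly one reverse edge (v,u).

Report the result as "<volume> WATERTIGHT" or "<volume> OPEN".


44.77 WATERTIGHT

Per-triangle v0·(v1×v2)/6:
  t1: +1.2498
  t2: +0.6329
  t3: +0.6243
  t4: +0.8436
  t5: +0.7857
  t6: +0.8187
  t7: +0.2305
  t8: -0.5242
  t9: +0.2963
  t10: +1.2699
  t11: -0.4214
  t12: +3.1361
  t13: +0.2985
  t14: +0.0818
  t15: +1.1713
  t16: -0.1603
  t17: +0.2438
  t18: +0.2336
  t19: +0.8048
  t20: +1.2724
  t21: +0.7944
  t22: +0.8222
  t23: +1.6549
  t24: +0.7852
  t25: +0.3338
  t26: +0.6914
  t27: +0.0522
  t28: +1.2169
  t29: +1.2181
  t30: +5.3475
  t31: -0.3638
  t32: -0.1271
  t33: +1.3703
  t34: +0.0492
  t35: +1.1043
  t36: +0.5373
  t37: +3.2643
  t38: +0.4239
  t39: +2.8369
  t40: +0.2695
  t41: +1.1492
  t42: -0.2227
  t43: +1.9114
  t44: -0.0970
  t45: +1.0821
  t46: -0.1933
  t47: +0.3733
  t48: -0.8696
  t49: +0.0752
  t50: +0.2873
  t51: +2.5805
  t52: +2.5533
  t53: +0.4794
  t54: +0.1158
  t55: -0.1770
  t56: +0.5532
Σ = +44.7709 → |volume| = 44.77

Directed edges: 168 total, each appears once with its reverse present → watertight.


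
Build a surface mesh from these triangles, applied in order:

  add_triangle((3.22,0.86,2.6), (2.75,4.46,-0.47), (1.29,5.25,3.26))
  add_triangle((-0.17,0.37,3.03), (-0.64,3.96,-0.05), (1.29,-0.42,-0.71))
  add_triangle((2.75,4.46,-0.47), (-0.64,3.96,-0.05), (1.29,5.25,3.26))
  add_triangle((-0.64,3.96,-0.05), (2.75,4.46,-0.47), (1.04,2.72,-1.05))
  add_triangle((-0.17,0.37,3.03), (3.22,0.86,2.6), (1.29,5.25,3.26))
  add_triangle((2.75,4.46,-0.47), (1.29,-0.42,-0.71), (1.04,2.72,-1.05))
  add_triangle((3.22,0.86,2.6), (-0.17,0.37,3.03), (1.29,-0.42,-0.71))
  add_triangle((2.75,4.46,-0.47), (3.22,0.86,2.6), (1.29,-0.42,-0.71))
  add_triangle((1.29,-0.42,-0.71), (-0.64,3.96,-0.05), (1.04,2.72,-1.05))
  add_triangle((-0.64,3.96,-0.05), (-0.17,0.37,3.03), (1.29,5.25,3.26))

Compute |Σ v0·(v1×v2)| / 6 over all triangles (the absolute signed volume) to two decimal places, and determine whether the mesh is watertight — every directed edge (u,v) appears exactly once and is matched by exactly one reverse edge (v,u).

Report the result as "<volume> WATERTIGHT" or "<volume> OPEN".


Per-triangle v0·(v1×v2)/6:
  t1: +11.5184
  t2: -2.3957
  t3: +8.2035
  t4: +1.9226
  t5: +7.8436
  t6: +1.2362
  t7: +0.9090
  t8: +4.6060
  t9: -0.1207
  t10: +4.5251
Σ = +38.2479 → |volume| = 38.25

Directed edges: 30 total, each appears once with its reverse present → watertight.

38.25 WATERTIGHT


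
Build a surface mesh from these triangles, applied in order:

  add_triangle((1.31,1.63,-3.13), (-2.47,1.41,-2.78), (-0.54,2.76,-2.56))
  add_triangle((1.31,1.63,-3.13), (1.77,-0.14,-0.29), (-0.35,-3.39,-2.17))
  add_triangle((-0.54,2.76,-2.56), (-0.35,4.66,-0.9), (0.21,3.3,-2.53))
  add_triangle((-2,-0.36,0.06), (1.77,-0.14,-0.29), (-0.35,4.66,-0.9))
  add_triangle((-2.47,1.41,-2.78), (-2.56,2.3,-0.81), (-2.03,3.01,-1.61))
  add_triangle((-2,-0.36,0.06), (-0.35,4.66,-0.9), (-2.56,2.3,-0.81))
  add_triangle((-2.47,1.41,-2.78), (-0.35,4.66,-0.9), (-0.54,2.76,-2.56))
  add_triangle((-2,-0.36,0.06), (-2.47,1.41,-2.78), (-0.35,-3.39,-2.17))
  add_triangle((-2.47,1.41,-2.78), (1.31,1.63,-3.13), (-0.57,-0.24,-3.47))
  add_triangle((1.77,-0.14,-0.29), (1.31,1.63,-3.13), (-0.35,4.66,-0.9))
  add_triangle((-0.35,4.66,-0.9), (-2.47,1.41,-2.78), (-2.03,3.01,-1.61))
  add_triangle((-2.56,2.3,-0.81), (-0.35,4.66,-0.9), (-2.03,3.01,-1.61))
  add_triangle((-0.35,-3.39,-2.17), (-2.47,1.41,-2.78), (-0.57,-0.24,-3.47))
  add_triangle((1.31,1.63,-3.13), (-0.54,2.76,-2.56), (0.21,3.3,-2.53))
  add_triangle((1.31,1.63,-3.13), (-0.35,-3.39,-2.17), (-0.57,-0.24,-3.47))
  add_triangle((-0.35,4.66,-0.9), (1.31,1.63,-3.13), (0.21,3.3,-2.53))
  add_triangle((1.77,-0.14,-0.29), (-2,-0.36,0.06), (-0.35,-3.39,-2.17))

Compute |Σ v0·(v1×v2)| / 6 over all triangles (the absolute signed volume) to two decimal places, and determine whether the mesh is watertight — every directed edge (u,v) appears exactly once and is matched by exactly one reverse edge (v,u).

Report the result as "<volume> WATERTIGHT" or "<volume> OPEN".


36.76 OPEN

Per-triangle v0·(v1×v2)/6:
  t1: +2.7363
  t2: +4.0784
  t3: +1.2098
  t4: -0.5121
  t5: +1.3455
  t6: +0.5582
  t7: +3.0737
  t8: +4.5132
  t9: +3.8404
  t10: +3.4943
  t11: +1.6246
  t12: +1.3948
  t13: +3.7665
  t14: +1.0347
  t15: +3.4249
  t16: +1.1045
  t17: +0.0706
Σ = +36.7584 → |volume| = 36.76

Directed edges: 51 total; 3 unmatched, e.g. (-2.47,1.41,-2.78)→(-2.56,2.3,-0.81) → open.


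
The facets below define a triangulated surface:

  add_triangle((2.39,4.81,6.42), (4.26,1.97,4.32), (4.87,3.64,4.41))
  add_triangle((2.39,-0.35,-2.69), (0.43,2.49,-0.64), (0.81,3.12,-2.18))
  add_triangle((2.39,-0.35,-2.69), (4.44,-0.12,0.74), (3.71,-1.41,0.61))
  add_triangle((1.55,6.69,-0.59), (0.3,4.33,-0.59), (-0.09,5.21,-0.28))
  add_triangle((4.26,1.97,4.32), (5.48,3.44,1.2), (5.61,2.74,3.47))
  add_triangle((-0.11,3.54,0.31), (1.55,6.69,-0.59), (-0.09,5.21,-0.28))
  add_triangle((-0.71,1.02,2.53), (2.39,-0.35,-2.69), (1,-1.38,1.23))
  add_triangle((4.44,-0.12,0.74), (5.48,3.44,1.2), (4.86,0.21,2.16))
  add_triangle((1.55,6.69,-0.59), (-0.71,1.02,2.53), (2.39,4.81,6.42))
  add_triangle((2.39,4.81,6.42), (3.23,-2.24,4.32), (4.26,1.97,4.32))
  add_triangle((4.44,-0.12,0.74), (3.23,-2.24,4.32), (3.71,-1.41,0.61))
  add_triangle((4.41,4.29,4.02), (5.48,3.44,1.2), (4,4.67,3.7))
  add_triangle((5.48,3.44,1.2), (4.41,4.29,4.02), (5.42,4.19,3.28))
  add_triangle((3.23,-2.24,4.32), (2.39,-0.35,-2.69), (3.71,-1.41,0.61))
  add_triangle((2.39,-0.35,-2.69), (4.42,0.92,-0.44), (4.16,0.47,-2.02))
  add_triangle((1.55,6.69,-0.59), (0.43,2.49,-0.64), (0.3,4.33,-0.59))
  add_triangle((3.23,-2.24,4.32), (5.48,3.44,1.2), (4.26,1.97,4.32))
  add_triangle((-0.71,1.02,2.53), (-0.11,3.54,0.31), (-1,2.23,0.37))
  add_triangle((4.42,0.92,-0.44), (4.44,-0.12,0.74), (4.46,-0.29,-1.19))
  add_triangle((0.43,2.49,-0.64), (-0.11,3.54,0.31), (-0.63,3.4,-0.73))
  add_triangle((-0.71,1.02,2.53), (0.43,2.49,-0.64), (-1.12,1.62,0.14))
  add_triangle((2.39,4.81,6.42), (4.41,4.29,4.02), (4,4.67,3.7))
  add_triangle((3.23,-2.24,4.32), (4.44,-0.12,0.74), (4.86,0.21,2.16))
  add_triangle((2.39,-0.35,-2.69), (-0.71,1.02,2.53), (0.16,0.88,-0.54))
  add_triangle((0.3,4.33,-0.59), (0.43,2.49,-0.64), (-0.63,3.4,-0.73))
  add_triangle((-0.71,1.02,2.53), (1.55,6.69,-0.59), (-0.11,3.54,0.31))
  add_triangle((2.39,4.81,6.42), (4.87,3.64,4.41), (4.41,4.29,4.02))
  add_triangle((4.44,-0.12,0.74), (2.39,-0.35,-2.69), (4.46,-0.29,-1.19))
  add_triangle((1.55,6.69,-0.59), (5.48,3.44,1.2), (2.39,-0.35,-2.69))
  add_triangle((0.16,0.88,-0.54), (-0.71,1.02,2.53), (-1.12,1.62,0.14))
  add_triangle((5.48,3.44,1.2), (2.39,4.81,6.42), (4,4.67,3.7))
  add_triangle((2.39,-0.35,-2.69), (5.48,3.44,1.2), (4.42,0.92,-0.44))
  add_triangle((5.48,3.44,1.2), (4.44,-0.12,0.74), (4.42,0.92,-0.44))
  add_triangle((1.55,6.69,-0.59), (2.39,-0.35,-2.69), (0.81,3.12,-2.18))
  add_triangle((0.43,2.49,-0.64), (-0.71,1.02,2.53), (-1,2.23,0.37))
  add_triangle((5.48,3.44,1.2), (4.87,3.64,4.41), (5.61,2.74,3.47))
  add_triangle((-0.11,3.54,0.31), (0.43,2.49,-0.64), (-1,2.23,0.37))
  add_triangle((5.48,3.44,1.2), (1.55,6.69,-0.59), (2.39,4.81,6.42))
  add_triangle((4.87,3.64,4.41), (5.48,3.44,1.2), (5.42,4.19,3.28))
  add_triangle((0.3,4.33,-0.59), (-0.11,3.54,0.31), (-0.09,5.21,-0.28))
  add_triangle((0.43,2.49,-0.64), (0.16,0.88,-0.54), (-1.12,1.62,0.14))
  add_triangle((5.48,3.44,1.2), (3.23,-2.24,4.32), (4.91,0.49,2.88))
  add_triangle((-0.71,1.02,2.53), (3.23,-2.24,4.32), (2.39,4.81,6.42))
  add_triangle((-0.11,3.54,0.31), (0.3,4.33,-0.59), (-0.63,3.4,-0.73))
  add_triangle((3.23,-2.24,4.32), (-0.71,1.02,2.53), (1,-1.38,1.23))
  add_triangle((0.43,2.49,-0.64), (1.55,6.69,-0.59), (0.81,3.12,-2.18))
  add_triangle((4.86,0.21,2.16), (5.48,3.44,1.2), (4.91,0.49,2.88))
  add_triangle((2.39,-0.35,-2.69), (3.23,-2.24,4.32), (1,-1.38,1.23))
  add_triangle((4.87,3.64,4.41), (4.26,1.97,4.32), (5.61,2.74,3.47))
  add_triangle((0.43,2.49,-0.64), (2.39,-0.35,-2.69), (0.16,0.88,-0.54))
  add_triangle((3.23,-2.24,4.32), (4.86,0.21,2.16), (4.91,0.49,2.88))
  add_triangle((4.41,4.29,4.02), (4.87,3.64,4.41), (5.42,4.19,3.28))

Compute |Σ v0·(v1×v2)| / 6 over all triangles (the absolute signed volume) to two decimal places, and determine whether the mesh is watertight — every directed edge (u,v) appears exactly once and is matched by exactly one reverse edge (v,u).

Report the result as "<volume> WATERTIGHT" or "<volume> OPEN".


Per-triangle v0·(v1×v2)/6:
  t1: +5.3285
  t2: -1.0885
  t3: +2.9915
  t4: +0.4417
  t5: -0.9764
  t6: +0.7137
  t7: -1.7100
  t8: +3.5121
  t9: +10.9479
  t10: +13.3414
  t11: +3.6785
  t12: +2.0980
  t13: +0.7118
  t14: +0.6219
  t15: -0.2874
  t16: +0.2955
  t17: +10.8788
  t18: +1.2703
  t19: +1.6347
  t20: -0.5731
  t21: +1.4174
  t22: +2.3298
  t23: +3.1058
  t24: -0.7542
  t25: +0.2374
  t26: +2.0608
  t27: +3.3677
  t28: +0.0210
  t29: +18.3493
  t30: -0.5058
  t31: -3.0909
  t32: +3.0638
  t33: +3.3448
  t34: +4.9840
  t35: -1.2581
  t36: +3.5803
  t37: +0.4189
  t38: +33.5990
  t39: +1.2910
  t40: -0.1477
  t41: +0.1804
  t42: +1.5185
  t43: +11.1992
  t44: +0.5633
  t45: +1.2554
  t46: +0.3529
  t47: +2.0885
  t48: +2.2511
  t49: +2.1320
  t50: +0.3099
  t51: +1.9941
  t52: +1.3163
Σ = +154.4065 → |volume| = 154.41

Directed edges: 156 total; 4 unmatched, e.g. (4.42,0.92,-0.44)→(4.16,0.47,-2.02) → open.

154.41 OPEN


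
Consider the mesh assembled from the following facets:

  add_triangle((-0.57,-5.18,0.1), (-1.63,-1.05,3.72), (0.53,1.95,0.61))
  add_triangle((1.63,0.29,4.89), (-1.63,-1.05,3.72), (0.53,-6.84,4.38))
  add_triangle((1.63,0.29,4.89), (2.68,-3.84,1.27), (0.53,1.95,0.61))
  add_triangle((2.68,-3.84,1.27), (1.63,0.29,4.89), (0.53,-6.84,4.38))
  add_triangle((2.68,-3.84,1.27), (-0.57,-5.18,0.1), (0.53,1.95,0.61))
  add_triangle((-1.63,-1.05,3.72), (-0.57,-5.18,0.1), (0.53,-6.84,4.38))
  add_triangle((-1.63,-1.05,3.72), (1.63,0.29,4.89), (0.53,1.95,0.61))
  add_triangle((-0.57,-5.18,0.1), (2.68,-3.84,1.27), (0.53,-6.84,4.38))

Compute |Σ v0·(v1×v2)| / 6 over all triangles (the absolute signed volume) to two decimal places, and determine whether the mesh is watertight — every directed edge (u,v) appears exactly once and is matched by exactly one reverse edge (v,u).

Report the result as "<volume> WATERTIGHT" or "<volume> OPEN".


56.81 WATERTIGHT

Per-triangle v0·(v1×v2)/6:
  t1: -1.8543
  t2: +15.6436
  t3: +4.5623
  t4: +16.0254
  t5: -1.4091
  t6: +9.6511
  t7: +4.1383
  t8: +10.0540
Σ = +56.8112 → |volume| = 56.81

Directed edges: 24 total, each appears once with its reverse present → watertight.


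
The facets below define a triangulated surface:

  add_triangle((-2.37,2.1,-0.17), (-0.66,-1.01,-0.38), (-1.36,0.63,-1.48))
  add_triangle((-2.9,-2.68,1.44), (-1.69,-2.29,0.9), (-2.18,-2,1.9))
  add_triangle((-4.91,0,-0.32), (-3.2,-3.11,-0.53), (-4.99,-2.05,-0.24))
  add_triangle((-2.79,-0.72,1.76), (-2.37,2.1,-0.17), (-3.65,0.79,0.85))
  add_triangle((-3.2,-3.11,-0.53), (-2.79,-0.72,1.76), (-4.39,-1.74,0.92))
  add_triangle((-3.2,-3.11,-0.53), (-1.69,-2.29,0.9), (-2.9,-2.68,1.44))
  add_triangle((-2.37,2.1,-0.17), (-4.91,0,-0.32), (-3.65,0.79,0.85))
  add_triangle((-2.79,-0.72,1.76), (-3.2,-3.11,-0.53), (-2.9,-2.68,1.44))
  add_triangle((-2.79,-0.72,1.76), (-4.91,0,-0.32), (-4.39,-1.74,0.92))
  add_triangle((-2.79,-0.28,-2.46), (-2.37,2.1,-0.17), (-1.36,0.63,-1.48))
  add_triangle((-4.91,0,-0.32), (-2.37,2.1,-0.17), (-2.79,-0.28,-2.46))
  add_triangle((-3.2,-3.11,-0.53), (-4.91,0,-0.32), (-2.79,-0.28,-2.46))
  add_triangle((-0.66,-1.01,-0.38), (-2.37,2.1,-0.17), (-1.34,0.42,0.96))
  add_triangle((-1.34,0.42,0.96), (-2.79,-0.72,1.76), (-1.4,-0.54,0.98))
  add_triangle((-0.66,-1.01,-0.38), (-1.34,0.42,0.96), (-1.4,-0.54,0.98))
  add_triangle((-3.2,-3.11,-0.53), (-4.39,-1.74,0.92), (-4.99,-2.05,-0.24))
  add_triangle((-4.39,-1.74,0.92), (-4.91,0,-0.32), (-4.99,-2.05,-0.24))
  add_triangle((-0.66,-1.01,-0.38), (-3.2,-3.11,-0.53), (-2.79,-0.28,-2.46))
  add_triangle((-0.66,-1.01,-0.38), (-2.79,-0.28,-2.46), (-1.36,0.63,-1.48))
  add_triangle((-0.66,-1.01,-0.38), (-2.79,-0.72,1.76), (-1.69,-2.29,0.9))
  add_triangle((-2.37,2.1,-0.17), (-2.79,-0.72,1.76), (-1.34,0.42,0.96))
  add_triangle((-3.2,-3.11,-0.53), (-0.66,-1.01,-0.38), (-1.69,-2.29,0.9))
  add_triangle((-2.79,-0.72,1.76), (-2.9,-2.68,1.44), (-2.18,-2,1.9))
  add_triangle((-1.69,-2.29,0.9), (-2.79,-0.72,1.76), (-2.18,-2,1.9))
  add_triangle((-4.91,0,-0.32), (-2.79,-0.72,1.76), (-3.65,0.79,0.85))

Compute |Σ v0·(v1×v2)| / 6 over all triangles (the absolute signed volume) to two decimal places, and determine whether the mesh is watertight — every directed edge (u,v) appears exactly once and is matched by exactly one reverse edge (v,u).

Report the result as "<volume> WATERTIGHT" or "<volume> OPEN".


25.15 OPEN

Per-triangle v0·(v1×v2)/6:
  t1: -0.7953
  t2: +0.2882
  t3: +0.7561
  t4: +0.4905
  t5: +1.2448
  t6: +0.7503
  t7: +1.8796
  t8: +1.8756
  t9: +2.0543
  t10: +0.9895
  t11: +3.9186
  t12: +5.7243
  t13: -0.7661
  t14: +0.0440
  t15: -0.1802
  t16: +1.6691
  t17: +1.9020
  t18: +0.7438
  t19: +0.0513
  t20: -0.6216
  t21: +0.7375
  t22: +0.3254
  t23: +0.7316
  t24: -0.5634
  t25: +1.8963
Σ = +25.1463 → |volume| = 25.15

Directed edges: 75 total; 3 unmatched, e.g. (-2.79,-0.72,1.76)→(-1.4,-0.54,0.98) → open.


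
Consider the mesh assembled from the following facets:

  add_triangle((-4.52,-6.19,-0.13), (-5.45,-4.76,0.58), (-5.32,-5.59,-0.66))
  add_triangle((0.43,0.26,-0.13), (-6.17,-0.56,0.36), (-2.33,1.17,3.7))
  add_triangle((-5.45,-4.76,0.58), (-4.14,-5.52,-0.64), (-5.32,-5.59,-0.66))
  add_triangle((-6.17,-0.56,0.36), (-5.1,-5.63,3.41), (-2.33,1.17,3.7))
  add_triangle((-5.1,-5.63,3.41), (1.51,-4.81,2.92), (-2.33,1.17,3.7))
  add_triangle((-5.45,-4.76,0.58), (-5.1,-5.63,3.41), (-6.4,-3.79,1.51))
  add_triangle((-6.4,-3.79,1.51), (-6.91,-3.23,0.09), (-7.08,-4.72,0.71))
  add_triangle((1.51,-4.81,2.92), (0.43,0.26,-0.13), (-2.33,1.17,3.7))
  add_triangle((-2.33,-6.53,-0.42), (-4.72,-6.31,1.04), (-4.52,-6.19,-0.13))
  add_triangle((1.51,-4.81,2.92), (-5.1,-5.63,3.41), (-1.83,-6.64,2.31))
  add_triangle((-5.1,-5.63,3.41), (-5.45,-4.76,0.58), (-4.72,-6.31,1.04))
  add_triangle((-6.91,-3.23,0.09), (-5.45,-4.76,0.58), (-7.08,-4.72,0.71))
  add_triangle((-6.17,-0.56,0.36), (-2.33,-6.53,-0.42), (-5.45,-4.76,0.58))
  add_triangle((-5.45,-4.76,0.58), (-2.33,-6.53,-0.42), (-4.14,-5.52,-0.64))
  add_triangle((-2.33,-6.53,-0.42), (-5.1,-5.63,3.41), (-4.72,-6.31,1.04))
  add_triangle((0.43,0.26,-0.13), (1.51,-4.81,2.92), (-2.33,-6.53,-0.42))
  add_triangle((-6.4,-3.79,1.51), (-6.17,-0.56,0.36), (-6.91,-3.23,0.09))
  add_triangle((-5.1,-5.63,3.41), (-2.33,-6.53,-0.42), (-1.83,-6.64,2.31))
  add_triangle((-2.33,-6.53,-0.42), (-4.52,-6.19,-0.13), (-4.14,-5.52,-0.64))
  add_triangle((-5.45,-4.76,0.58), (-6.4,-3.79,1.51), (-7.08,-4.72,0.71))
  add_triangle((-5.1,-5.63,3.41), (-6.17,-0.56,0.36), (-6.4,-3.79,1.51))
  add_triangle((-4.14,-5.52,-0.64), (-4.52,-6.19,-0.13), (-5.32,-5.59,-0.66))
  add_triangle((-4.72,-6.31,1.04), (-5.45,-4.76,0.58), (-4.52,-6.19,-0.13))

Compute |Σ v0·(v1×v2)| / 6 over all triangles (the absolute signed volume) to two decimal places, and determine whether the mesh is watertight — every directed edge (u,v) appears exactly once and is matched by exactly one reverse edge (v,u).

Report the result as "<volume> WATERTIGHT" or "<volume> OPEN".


Per-triangle v0·(v1×v2)/6:
  t1: +1.9737
  t2: +0.9589
  t3: -1.1947
  t4: +23.3592
  t5: +24.2925
  t6: +5.5724
  t7: +1.7495
  t8: +1.8527
  t9: +2.9167
  t10: +9.4499
  t11: +5.1232
  t12: +0.7472
  t13: +4.1409
  t14: -3.2567
  t15: +5.2699
  t16: +1.7004
  t17: +4.0757
  t18: +11.4218
  t19: +1.3502
  t20: +1.1731
  t21: +4.2319
  t22: +0.6083
  t23: +2.3093
Σ = +109.8259 → |volume| = 109.83

Directed edges: 69 total; 9 unmatched, e.g. (0.43,0.26,-0.13)→(-6.17,-0.56,0.36) → open.

109.83 OPEN


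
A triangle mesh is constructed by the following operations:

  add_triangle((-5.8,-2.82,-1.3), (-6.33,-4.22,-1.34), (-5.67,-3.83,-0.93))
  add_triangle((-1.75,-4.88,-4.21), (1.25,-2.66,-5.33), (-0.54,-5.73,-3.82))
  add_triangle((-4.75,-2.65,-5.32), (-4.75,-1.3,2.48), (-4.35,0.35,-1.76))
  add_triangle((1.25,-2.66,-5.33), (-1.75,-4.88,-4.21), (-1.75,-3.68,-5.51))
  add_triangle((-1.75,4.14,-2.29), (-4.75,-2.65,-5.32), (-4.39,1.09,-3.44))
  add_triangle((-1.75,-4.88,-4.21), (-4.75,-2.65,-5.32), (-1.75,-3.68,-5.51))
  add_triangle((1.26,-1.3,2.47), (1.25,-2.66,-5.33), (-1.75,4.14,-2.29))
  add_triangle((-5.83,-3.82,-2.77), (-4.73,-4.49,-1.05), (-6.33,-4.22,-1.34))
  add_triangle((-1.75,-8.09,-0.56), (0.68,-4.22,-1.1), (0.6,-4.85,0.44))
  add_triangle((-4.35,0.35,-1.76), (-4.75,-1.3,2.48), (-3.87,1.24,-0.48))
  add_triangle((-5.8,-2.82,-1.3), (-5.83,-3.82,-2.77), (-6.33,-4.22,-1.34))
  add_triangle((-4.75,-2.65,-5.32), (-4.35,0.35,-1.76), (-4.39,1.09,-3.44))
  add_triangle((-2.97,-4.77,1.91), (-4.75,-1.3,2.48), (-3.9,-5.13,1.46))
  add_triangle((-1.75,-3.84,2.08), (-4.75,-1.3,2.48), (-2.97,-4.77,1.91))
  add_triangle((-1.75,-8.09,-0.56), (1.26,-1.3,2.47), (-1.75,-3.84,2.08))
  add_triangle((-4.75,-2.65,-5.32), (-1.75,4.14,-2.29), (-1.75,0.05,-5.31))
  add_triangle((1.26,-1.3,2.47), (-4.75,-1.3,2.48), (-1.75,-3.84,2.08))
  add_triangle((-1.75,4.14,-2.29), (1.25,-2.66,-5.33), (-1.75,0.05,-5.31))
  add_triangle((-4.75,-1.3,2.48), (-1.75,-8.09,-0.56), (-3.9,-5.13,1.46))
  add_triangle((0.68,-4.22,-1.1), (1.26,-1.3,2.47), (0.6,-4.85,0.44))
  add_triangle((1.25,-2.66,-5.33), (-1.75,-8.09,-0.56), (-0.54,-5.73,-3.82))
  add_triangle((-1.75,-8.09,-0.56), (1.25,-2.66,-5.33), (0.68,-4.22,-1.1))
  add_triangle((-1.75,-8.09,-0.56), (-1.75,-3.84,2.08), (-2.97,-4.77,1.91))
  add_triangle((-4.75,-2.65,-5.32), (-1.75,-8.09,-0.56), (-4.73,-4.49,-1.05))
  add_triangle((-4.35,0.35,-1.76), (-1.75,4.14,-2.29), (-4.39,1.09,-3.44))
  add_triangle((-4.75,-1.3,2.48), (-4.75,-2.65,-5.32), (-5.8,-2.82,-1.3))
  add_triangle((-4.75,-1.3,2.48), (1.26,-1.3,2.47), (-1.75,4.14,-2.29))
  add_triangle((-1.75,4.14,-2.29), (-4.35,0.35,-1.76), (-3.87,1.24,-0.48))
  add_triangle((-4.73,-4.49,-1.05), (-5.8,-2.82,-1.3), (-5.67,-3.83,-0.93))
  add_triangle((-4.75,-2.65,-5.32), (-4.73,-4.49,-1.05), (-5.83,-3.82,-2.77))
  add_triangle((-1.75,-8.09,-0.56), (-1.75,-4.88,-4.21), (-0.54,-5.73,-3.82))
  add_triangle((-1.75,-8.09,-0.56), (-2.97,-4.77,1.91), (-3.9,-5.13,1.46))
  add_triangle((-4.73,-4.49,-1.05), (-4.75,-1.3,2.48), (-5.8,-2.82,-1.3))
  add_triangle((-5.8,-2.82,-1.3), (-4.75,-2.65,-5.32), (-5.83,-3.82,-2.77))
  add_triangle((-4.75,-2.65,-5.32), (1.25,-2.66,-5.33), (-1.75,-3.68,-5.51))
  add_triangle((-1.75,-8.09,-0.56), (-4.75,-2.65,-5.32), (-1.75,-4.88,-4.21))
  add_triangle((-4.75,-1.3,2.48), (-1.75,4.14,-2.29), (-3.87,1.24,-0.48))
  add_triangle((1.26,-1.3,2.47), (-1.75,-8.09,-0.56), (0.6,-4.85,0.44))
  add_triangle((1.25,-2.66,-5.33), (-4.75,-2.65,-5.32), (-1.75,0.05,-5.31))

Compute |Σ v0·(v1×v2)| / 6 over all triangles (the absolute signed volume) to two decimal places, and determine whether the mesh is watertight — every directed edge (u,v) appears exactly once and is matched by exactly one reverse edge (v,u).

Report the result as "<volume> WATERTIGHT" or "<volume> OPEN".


Per-triangle v0·(v1×v2)/6:
  t1: +0.2946
  t2: +5.7530
  t3: +13.8210
  t4: +5.2482
  t5: +6.9063
  t6: +6.1550
  t7: +3.4860
  t8: +2.1692
  t9: +3.4624
  t10: +4.2878
  t11: +1.6909
  t12: +5.4728
  t13: +2.9609
  t14: +2.6976
  t15: +8.0481
  t16: +13.3008
  t17: +6.8040
  t18: +8.5712
  t19: +1.2678
  t20: +1.6178
  t21: +3.5724
  t22: +9.0634
  t23: +3.3534
  t24: +21.8694
  t25: +3.9791
  t26: +2.9857
  t27: +7.2658
  t28: +4.2132
  t29: -0.7111
  t30: +3.6015
  t31: +6.8572
  t32: +3.6847
  t33: +7.5148
  t34: +3.5718
  t35: +4.9694
  t36: +16.9978
  t37: +3.3124
  t38: +4.0803
  t39: +14.3721
Σ = +228.5689 → |volume| = 228.57

Directed edges: 117 total; 9 unmatched, e.g. (-6.33,-4.22,-1.34)→(-5.67,-3.83,-0.93) → open.

228.57 OPEN
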